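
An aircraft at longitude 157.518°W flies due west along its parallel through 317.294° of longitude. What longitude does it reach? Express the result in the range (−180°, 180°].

Start at -157.518°; shift −317.294° → -474.812°.
-474.812° lies outside (−180°, 180°]; add 360° → -114.812°.

114.812°W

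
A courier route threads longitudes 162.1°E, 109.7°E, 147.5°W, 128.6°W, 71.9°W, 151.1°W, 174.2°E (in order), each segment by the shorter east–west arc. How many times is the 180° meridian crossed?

2

Leg 1: +162.1° → +109.7°, shortest Δλ = -52.4° (west) — does not cross 180°.
Leg 2: +109.7° → -147.5°, shortest Δλ = 102.8° (east) — crosses 180°.
Leg 3: -147.5° → -128.6°, shortest Δλ = 18.9° (east) — does not cross 180°.
Leg 4: -128.6° → -71.9°, shortest Δλ = 56.7° (east) — does not cross 180°.
Leg 5: -71.9° → -151.1°, shortest Δλ = -79.2° (west) — does not cross 180°.
Leg 6: -151.1° → +174.2°, shortest Δλ = -34.7° (west) — crosses 180°.
Total crossings: 2.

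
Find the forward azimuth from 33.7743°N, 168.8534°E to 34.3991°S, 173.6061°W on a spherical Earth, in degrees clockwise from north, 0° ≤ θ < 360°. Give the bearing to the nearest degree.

Δλ = -173.6061 − 168.8534 = -342.4595°; wrapped into (−180°, 180°]: 17.5405°.
θ = atan2( sin Δλ · cos φ₂ , cos φ₁ · sin φ₂ − sin φ₁ · cos φ₂ · cos Δλ )
  = atan2(0.24868, -0.90699) = 164.668° → normalised to [0°, 360°): 164.668°.

165°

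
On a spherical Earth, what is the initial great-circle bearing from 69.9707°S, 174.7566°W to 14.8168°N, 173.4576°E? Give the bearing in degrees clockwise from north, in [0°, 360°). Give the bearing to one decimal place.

348.6°

Δλ = 173.4576 − -174.7566 = 348.2142°; wrapped into (−180°, 180°]: -11.7858°.
θ = atan2( sin Δλ · cos φ₂ , cos φ₁ · sin φ₂ − sin φ₁ · cos φ₂ · cos Δλ )
  = atan2(-0.19746, 0.97672) = -11.429° → normalised to [0°, 360°): 348.571°.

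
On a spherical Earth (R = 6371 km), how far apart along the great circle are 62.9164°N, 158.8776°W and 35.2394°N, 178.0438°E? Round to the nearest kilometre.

3464 km

Δλ = 178.0438 − -158.8776 = 336.9214°; wrapped into (−180°, 180°]: -23.0786°.
Δφ = 35.2394 − 62.9164 = -27.6770°.
a = sin²(Δφ/2) + cos φ₁ · cos φ₂ · sin²(Δλ/2) = 0.072090.
c = 2·atan2(√a, √(1−a)) = 0.54366 rad → d = 6371·c ≈ 3463.68 km.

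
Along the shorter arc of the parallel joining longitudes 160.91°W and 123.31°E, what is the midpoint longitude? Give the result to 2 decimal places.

Signed shortest Δλ from -160.91° to +123.31° is -75.78°.
Midpoint longitude = -160.91° + (-75.78°)/2 = -160.91° − 37.89° = -198.80°.
Normalise into (−180°, 180°]: +161.20°.
(The naïve average (-160.91 + +123.31)/2 = -18.8° is on the wrong side of the globe.)

161.20°E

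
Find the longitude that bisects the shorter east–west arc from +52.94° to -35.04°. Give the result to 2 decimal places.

Signed shortest Δλ from +52.94° to -35.04° is -87.98°.
Midpoint longitude = +52.94° + (-87.98°)/2 = +52.94° − 43.99° = +8.95°.

+8.95°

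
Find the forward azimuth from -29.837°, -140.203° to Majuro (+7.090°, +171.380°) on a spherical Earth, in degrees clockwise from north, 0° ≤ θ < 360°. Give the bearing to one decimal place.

Δλ = 171.380 − -140.203 = 311.583°; wrapped into (−180°, 180°]: -48.417°.
θ = atan2( sin Δλ · cos φ₂ , cos φ₁ · sin φ₂ − sin φ₁ · cos φ₂ · cos Δλ )
  = atan2(-0.74228, 0.43476) = -59.642° → normalised to [0°, 360°): 300.358°.

300.4°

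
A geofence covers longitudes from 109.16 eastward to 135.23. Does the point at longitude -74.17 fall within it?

Band width going east from +109.16° to +135.23°: ((135.23 − 109.16) mod 360) = 26.07°.
Offset of -74.17° east of the west edge: ((-74.17 − 109.16) mod 360) = 176.67°.
176.67° > 26.07° ⇒ outside.

No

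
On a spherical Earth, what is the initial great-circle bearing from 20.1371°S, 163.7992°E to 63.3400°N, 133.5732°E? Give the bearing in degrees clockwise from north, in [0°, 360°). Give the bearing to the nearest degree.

347°

Δλ = 133.5732 − 163.7992 = -30.2260°.
θ = atan2( sin Δλ · cos φ₂ , cos φ₁ · sin φ₂ − sin φ₁ · cos φ₂ · cos Δλ )
  = atan2(-0.22588, 0.97253) = -13.076° → normalised to [0°, 360°): 346.924°.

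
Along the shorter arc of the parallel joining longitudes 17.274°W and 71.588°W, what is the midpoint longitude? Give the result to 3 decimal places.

Signed shortest Δλ from -17.274° to -71.588° is -54.314°.
Midpoint longitude = -17.274° + (-54.314°)/2 = -17.274° − 27.157° = -44.431°.

44.431°W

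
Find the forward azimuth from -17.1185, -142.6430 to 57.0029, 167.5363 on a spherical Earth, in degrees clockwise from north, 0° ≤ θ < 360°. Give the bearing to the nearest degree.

Δλ = 167.5363 − -142.6430 = 310.1793°; wrapped into (−180°, 180°]: -49.8207°.
θ = atan2( sin Δλ · cos φ₂ , cos φ₁ · sin φ₂ − sin φ₁ · cos φ₂ · cos Δλ )
  = atan2(-0.41609, 0.90497) = -24.692° → normalised to [0°, 360°): 335.308°.

335°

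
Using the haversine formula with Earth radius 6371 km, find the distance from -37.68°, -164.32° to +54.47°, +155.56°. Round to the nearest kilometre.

Δλ = 155.56 − -164.32 = 319.88°; wrapped into (−180°, 180°]: -40.12°.
Δφ = 54.47 − -37.68 = 92.15°.
a = sin²(Δφ/2) + cos φ₁ · cos φ₂ · sin²(Δλ/2) = 0.572869.
c = 2·atan2(√a, √(1−a)) = 1.71706 rad → d = 6371·c ≈ 10939.36 km.

10939 km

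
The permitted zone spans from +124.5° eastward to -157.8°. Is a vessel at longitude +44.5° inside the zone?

Band width going east from +124.5° to -157.8°: ((-157.8 − 124.5) mod 360) = 77.7°.
Offset of +44.5° east of the west edge: ((44.5 − 124.5) mod 360) = 280.0°.
280.0° > 77.7° ⇒ outside.

No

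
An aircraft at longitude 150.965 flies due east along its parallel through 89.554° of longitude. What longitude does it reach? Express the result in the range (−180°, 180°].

-119.481°

Start at +150.965°; shift +89.554° → +240.519°.
+240.519° lies outside (−180°, 180°]; subtract 360° → -119.481°.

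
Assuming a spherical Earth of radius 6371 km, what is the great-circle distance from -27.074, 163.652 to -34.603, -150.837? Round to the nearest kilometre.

Δλ = -150.837 − 163.652 = -314.489°; wrapped into (−180°, 180°]: 45.511°.
Δφ = -34.603 − -27.074 = -7.529°.
a = sin²(Δφ/2) + cos φ₁ · cos φ₂ · sin²(Δλ/2) = 0.113964.
c = 2·atan2(√a, √(1−a)) = 0.68870 rad → d = 6371·c ≈ 4387.72 km.

4388 km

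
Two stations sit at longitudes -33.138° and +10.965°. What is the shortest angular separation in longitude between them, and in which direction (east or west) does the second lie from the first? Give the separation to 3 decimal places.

Raw difference: 10.965 − -33.138 = 44.103°.
Normalise into (−180°, 180°]: 44.103° stays 44.103°.
Positive ⇒ the second point lies to the east; separation 44.103°.

44.103° east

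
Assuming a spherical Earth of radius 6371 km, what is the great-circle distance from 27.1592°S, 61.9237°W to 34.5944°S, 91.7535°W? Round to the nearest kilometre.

Δλ = -91.7535 − -61.9237 = -29.8298°.
Δφ = -34.5944 − -27.1592 = -7.4352°.
a = sin²(Δφ/2) + cos φ₁ · cos φ₂ · sin²(Δλ/2) = 0.052725.
c = 2·atan2(√a, √(1−a)) = 0.46337 rad → d = 6371·c ≈ 2952.15 km.

2952 km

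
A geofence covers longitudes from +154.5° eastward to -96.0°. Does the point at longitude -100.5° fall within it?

Band width going east from +154.5° to -96.0°: ((-96.0 − 154.5) mod 360) = 109.5°.
Offset of -100.5° east of the west edge: ((-100.5 − 154.5) mod 360) = 105.0°.
105.0° ≤ 109.5° ⇒ inside.

Yes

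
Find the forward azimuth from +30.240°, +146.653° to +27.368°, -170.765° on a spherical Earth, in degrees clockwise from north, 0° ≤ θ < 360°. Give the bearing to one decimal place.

83.6°

Δλ = -170.765 − 146.653 = -317.418°; wrapped into (−180°, 180°]: 42.582°.
θ = atan2( sin Δλ · cos φ₂ , cos φ₁ · sin φ₂ − sin φ₁ · cos φ₂ · cos Δλ )
  = atan2(0.60091, 0.06783) = 83.560° → normalised to [0°, 360°): 83.560°.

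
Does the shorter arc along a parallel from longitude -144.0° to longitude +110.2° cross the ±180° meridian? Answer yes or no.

Yes

Naïve |110.2 − -144.0| = 254.2° > 180°, so the shorter arc goes the other way round — across 180°.
Signed shortest Δλ = ((110.2 − -144.0 + 180) mod 360) − 180 = -105.8°.
Going west by 105.8° from -144.0° passes through 180° before reaching +110.2°.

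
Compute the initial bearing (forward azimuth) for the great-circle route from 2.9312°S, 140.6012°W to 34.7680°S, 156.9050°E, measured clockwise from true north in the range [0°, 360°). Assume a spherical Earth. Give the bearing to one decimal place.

Δλ = 156.9050 − -140.6012 = 297.5062°; wrapped into (−180°, 180°]: -62.4938°.
θ = atan2( sin Δλ · cos φ₂ , cos φ₁ · sin φ₂ − sin φ₁ · cos φ₂ · cos Δλ )
  = atan2(-0.72861, -0.55011) = -127.053° → normalised to [0°, 360°): 232.947°.

232.9°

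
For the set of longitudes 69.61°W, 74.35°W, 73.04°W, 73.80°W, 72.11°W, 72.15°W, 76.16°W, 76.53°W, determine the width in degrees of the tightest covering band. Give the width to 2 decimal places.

Sort the longitudes: -76.53°, -76.16°, -74.35°, -73.80°, -73.04°, -72.15°, -72.11°, -69.61°.
Eastward gaps between consecutive values (wrapping around): 0.37°, 1.81°, 0.55°, 0.76°, 0.89°, 0.04°, 2.50°, 353.08°.
Largest gap = 353.08° ⇒ minimal covering band is its complement: 360° − 353.08° = 6.92°.
Band runs from -76.53° eastward to -69.61°.

6.92°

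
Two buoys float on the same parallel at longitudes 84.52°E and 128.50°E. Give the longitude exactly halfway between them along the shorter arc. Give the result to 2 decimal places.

Signed shortest Δλ from +84.52° to +128.50° is +43.98°.
Midpoint longitude = +84.52° + (+43.98°)/2 = +84.52° + 21.99° = +106.51°.

106.51°E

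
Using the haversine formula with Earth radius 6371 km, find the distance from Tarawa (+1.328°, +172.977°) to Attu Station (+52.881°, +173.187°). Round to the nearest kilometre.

5732 km

Δλ = 173.187 − 172.977 = 0.210°.
Δφ = 52.881 − 1.328 = 51.553°.
a = sin²(Δφ/2) + cos φ₁ · cos φ₂ · sin²(Δλ/2) = 0.189107.
c = 2·atan2(√a, √(1−a)) = 0.89977 rad → d = 6371·c ≈ 5732.47 km.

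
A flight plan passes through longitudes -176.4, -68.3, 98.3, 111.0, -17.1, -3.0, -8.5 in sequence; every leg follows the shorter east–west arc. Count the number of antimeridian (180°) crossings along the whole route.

0

Leg 1: -176.4° → -68.3°, shortest Δλ = 108.1° (east) — does not cross 180°.
Leg 2: -68.3° → +98.3°, shortest Δλ = 166.6° (east) — does not cross 180°.
Leg 3: +98.3° → +111.0°, shortest Δλ = 12.7° (east) — does not cross 180°.
Leg 4: +111.0° → -17.1°, shortest Δλ = -128.1° (west) — does not cross 180°.
Leg 5: -17.1° → -3.0°, shortest Δλ = 14.1° (east) — does not cross 180°.
Leg 6: -3.0° → -8.5°, shortest Δλ = -5.5° (west) — does not cross 180°.
Total crossings: 0.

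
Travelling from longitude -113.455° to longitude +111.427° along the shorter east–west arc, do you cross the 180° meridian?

Naïve |111.427 − -113.455| = 224.882° > 180°, so the shorter arc goes the other way round — across 180°.
Signed shortest Δλ = ((111.427 − -113.455 + 180) mod 360) − 180 = -135.118°.
Going west by 135.118° from -113.455° passes through 180° before reaching +111.427°.

Yes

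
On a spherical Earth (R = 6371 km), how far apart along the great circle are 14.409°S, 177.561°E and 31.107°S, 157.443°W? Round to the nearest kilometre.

Δλ = -157.443 − 177.561 = -335.004°; wrapped into (−180°, 180°]: 24.996°.
Δφ = -31.107 − -14.409 = -16.698°.
a = sin²(Δφ/2) + cos φ₁ · cos φ₂ · sin²(Δλ/2) = 0.059920.
c = 2·atan2(√a, √(1−a)) = 0.49460 rad → d = 6371·c ≈ 3151.07 km.

3151 km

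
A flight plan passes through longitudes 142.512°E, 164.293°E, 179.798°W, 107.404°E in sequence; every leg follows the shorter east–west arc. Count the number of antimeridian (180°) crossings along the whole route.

2

Leg 1: +142.512° → +164.293°, shortest Δλ = 21.781° (east) — does not cross 180°.
Leg 2: +164.293° → -179.798°, shortest Δλ = 15.909° (east) — crosses 180°.
Leg 3: -179.798° → +107.404°, shortest Δλ = -72.798° (west) — crosses 180°.
Total crossings: 2.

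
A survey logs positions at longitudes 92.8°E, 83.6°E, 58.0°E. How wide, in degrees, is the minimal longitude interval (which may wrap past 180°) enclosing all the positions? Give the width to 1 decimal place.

Sort the longitudes: +58.0°, +83.6°, +92.8°.
Eastward gaps between consecutive values (wrapping around): 25.6°, 9.2°, 325.2°.
Largest gap = 325.2° ⇒ minimal covering band is its complement: 360° − 325.2° = 34.8°.
Band runs from +58.0° eastward to +92.8°.

34.8°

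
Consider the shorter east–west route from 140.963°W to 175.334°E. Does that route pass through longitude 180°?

Yes

Naïve |175.334 − -140.963| = 316.297° > 180°, so the shorter arc goes the other way round — across 180°.
Signed shortest Δλ = ((175.334 − -140.963 + 180) mod 360) − 180 = -43.703°.
Going west by 43.703° from -140.963° passes through 180° before reaching +175.334°.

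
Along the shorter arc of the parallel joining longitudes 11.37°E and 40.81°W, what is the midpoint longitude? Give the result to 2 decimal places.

Signed shortest Δλ from +11.37° to -40.81° is -52.18°.
Midpoint longitude = +11.37° + (-52.18°)/2 = +11.37° − 26.09° = -14.72°.

14.72°W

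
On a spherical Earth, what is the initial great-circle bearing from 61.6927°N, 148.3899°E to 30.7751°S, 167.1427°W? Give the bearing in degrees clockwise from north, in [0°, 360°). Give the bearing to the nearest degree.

142°

Δλ = -167.1427 − 148.3899 = -315.5326°; wrapped into (−180°, 180°]: 44.4674°.
θ = atan2( sin Δλ · cos φ₂ , cos φ₁ · sin φ₂ − sin φ₁ · cos φ₂ · cos Δλ )
  = atan2(0.60186, -0.78247) = 142.433° → normalised to [0°, 360°): 142.433°.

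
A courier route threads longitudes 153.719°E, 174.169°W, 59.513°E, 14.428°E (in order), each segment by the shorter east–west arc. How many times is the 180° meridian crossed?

Leg 1: +153.719° → -174.169°, shortest Δλ = 32.112° (east) — crosses 180°.
Leg 2: -174.169° → +59.513°, shortest Δλ = -126.318° (west) — crosses 180°.
Leg 3: +59.513° → +14.428°, shortest Δλ = -45.085° (west) — does not cross 180°.
Total crossings: 2.

2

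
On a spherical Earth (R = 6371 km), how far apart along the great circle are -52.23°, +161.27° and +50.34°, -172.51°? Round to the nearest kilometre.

11669 km

Δλ = -172.51 − 161.27 = -333.78°; wrapped into (−180°, 180°]: 26.22°.
Δφ = 50.34 − -52.23 = 102.57°.
a = sin²(Δφ/2) + cos φ₁ · cos φ₂ · sin²(Δλ/2) = 0.628928.
c = 2·atan2(√a, √(1−a)) = 1.83160 rad → d = 6371·c ≈ 11669.11 km.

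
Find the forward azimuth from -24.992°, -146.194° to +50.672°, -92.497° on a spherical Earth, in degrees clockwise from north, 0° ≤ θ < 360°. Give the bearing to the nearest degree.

Δλ = -92.497 − -146.194 = 53.697°.
θ = atan2( sin Δλ · cos φ₂ , cos φ₁ · sin φ₂ − sin φ₁ · cos φ₂ · cos Δλ )
  = atan2(0.51074, 0.85963) = 30.716° → normalised to [0°, 360°): 30.716°.

31°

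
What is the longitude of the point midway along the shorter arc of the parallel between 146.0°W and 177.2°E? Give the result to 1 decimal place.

Signed shortest Δλ from -146.0° to +177.2° is -36.8°.
Midpoint longitude = -146.0° + (-36.8°)/2 = -146.0° − 18.4° = -164.4°.
(The naïve average (-146.0 + +177.2)/2 = 15.6° is on the wrong side of the globe.)

164.4°W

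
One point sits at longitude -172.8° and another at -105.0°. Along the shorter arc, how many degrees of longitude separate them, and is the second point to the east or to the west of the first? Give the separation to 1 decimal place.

67.8° east

Raw difference: -105.0 − -172.8 = 67.8°.
Normalise into (−180°, 180°]: 67.8° stays 67.8°.
Positive ⇒ the second point lies to the east; separation 67.8°.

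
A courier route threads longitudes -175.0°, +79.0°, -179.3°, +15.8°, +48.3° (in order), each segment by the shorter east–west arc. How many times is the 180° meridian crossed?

3

Leg 1: -175.0° → +79.0°, shortest Δλ = -106.0° (west) — crosses 180°.
Leg 2: +79.0° → -179.3°, shortest Δλ = 101.7° (east) — crosses 180°.
Leg 3: -179.3° → +15.8°, shortest Δλ = -164.9° (west) — crosses 180°.
Leg 4: +15.8° → +48.3°, shortest Δλ = 32.5° (east) — does not cross 180°.
Total crossings: 3.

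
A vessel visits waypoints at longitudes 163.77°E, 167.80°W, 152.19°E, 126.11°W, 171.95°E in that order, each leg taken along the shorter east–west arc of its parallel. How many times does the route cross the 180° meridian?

Leg 1: +163.77° → -167.80°, shortest Δλ = 28.43° (east) — crosses 180°.
Leg 2: -167.80° → +152.19°, shortest Δλ = -40.01° (west) — crosses 180°.
Leg 3: +152.19° → -126.11°, shortest Δλ = 81.7° (east) — crosses 180°.
Leg 4: -126.11° → +171.95°, shortest Δλ = -61.94° (west) — crosses 180°.
Total crossings: 4.

4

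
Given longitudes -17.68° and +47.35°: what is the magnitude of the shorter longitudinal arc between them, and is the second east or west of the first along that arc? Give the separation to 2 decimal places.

65.03° east

Raw difference: 47.35 − -17.68 = 65.03°.
Normalise into (−180°, 180°]: 65.03° stays 65.03°.
Positive ⇒ the second point lies to the east; separation 65.03°.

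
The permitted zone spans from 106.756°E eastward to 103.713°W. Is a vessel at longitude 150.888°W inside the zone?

Band width going east from +106.756° to -103.713°: ((-103.713 − 106.756) mod 360) = 149.531°.
Offset of -150.888° east of the west edge: ((-150.888 − 106.756) mod 360) = 102.356°.
102.356° ≤ 149.531° ⇒ inside.

Yes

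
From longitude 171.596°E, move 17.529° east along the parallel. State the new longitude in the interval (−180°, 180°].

Start at +171.596°; shift +17.529° → +189.125°.
+189.125° lies outside (−180°, 180°]; subtract 360° → -170.875°.

170.875°W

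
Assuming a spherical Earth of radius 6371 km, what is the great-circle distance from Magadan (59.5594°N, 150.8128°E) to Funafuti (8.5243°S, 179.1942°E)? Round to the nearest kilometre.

7979 km

Δλ = 179.1942 − 150.8128 = 28.3814°.
Δφ = -8.5243 − 59.5594 = -68.0837°.
a = sin²(Δφ/2) + cos φ₁ · cos φ₂ · sin²(Δλ/2) = 0.343486.
c = 2·atan2(√a, √(1−a)) = 1.25242 rad → d = 6371·c ≈ 7979.15 km.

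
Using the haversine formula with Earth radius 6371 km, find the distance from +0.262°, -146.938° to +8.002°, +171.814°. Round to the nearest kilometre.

4651 km

Δλ = 171.814 − -146.938 = 318.752°; wrapped into (−180°, 180°]: -41.248°.
Δφ = 8.002 − 0.262 = 7.740°.
a = sin²(Δφ/2) + cos φ₁ · cos φ₂ · sin²(Δλ/2) = 0.127415.
c = 2·atan2(√a, √(1−a)) = 0.73001 rad → d = 6371·c ≈ 4650.86 km.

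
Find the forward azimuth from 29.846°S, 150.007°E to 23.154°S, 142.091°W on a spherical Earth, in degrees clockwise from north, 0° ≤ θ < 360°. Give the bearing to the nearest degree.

101°

Δλ = -142.091 − 150.007 = -292.098°; wrapped into (−180°, 180°]: 67.902°.
θ = atan2( sin Δλ · cos φ₂ , cos φ₁ · sin φ₂ − sin φ₁ · cos φ₂ · cos Δλ )
  = atan2(0.85191, -0.16891) = 101.215° → normalised to [0°, 360°): 101.215°.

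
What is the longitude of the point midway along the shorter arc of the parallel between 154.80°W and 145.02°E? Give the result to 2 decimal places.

175.11°E

Signed shortest Δλ from -154.80° to +145.02° is -60.18°.
Midpoint longitude = -154.80° + (-60.18°)/2 = -154.80° − 30.09° = -184.89°.
Normalise into (−180°, 180°]: +175.11°.
(The naïve average (-154.80 + +145.02)/2 = -4.89° is on the wrong side of the globe.)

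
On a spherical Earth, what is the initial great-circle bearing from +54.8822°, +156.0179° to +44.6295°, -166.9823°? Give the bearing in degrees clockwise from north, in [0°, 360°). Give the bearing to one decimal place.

98.1°

Δλ = -166.9823 − 156.0179 = -323.0002°; wrapped into (−180°, 180°]: 36.9998°.
θ = atan2( sin Δλ · cos φ₂ , cos φ₁ · sin φ₂ − sin φ₁ · cos φ₂ · cos Δλ )
  = atan2(0.42829, -0.06077) = 98.076° → normalised to [0°, 360°): 98.076°.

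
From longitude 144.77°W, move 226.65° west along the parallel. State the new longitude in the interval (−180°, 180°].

11.42°W

Start at -144.77°; shift −226.65° → -371.42°.
-371.42° lies outside (−180°, 180°]; add 360° → -11.42°.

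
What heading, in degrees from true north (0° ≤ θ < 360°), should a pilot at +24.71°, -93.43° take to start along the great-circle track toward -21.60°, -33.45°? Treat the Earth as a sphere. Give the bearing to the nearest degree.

Δλ = -33.45 − -93.43 = 59.98°.
θ = atan2( sin Δλ · cos φ₂ , cos φ₁ · sin φ₂ − sin φ₁ · cos φ₂ · cos Δλ )
  = atan2(0.80505, -0.52887) = 123.303° → normalised to [0°, 360°): 123.303°.

123°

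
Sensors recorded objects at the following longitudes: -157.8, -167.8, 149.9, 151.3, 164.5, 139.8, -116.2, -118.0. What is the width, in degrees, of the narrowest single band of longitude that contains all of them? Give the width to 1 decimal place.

Sort the longitudes: -167.8°, -157.8°, -118.0°, -116.2°, +139.8°, +149.9°, +151.3°, +164.5°.
Eastward gaps between consecutive values (wrapping around): 10.0°, 39.8°, 1.8°, 256.0°, 10.1°, 1.4°, 13.2°, 27.7°.
Largest gap = 256.0° ⇒ minimal covering band is its complement: 360° − 256.0° = 104.0°.
Band runs from +139.8° eastward to -116.2°, crossing the antimeridian.

104.0°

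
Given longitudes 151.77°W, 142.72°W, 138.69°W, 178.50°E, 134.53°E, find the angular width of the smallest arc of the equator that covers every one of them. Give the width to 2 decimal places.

86.78°

Sort the longitudes: -151.77°, -142.72°, -138.69°, +134.53°, +178.50°.
Eastward gaps between consecutive values (wrapping around): 9.05°, 4.03°, 273.22°, 43.97°, 29.73°.
Largest gap = 273.22° ⇒ minimal covering band is its complement: 360° − 273.22° = 86.78°.
Band runs from +134.53° eastward to -138.69°, crossing the antimeridian.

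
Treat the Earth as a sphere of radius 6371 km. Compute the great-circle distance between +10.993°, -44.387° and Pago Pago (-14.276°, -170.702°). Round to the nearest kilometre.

Δλ = -170.702 − -44.387 = -126.315°.
Δφ = -14.276 − 10.993 = -25.269°.
a = sin²(Δφ/2) + cos φ₁ · cos φ₂ · sin²(Δλ/2) = 0.805213.
c = 2·atan2(√a, √(1−a)) = 2.22740 rad → d = 6371·c ≈ 14190.74 km.

14191 km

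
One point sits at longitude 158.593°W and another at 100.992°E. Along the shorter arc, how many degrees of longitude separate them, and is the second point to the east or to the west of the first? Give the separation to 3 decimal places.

100.415° west

Raw difference: 100.992 − -158.593 = 259.585°.
Normalise into (−180°, 180°]: 259.585° − 360° = -100.415°.
Negative ⇒ the second point lies to the west; separation 100.415°.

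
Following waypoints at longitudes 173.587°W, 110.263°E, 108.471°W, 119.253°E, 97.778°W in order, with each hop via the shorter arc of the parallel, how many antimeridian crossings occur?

Leg 1: -173.587° → +110.263°, shortest Δλ = -76.15° (west) — crosses 180°.
Leg 2: +110.263° → -108.471°, shortest Δλ = 141.266° (east) — crosses 180°.
Leg 3: -108.471° → +119.253°, shortest Δλ = -132.276° (west) — crosses 180°.
Leg 4: +119.253° → -97.778°, shortest Δλ = 142.969° (east) — crosses 180°.
Total crossings: 4.

4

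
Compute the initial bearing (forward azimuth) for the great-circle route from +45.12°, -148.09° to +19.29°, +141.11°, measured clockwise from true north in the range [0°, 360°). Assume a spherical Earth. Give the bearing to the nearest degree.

Δλ = 141.11 − -148.09 = 289.20°; wrapped into (−180°, 180°]: -70.80°.
θ = atan2( sin Δλ · cos φ₂ , cos φ₁ · sin φ₂ − sin φ₁ · cos φ₂ · cos Δλ )
  = atan2(-0.89136, 0.01316) = -89.154° → normalised to [0°, 360°): 270.846°.

271°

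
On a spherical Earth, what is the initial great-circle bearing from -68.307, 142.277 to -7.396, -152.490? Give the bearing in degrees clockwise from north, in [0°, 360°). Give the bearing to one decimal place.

Δλ = -152.490 − 142.277 = -294.767°; wrapped into (−180°, 180°]: 65.233°.
θ = atan2( sin Δλ · cos φ₂ , cos φ₁ · sin φ₂ − sin φ₁ · cos φ₂ · cos Δλ )
  = atan2(0.90046, 0.33844) = 69.401° → normalised to [0°, 360°): 69.401°.

69.4°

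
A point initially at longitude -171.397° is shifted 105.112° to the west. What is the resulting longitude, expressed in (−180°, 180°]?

+83.491°

Start at -171.397°; shift −105.112° → -276.509°.
-276.509° lies outside (−180°, 180°]; add 360° → +83.491°.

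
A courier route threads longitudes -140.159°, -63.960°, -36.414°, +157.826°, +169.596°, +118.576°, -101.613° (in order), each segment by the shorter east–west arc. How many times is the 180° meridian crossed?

Leg 1: -140.159° → -63.960°, shortest Δλ = 76.199° (east) — does not cross 180°.
Leg 2: -63.960° → -36.414°, shortest Δλ = 27.546° (east) — does not cross 180°.
Leg 3: -36.414° → +157.826°, shortest Δλ = -165.76° (west) — crosses 180°.
Leg 4: +157.826° → +169.596°, shortest Δλ = 11.77° (east) — does not cross 180°.
Leg 5: +169.596° → +118.576°, shortest Δλ = -51.02° (west) — does not cross 180°.
Leg 6: +118.576° → -101.613°, shortest Δλ = 139.811° (east) — crosses 180°.
Total crossings: 2.

2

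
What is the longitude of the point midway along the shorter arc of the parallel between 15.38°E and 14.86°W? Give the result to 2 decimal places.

Signed shortest Δλ from +15.38° to -14.86° is -30.24°.
Midpoint longitude = +15.38° + (-30.24°)/2 = +15.38° − 15.12° = +0.26°.

0.26°E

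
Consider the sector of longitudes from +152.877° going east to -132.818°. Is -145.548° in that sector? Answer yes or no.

Yes

Band width going east from +152.877° to -132.818°: ((-132.818 − 152.877) mod 360) = 74.305°.
Offset of -145.548° east of the west edge: ((-145.548 − 152.877) mod 360) = 61.575°.
61.575° ≤ 74.305° ⇒ inside.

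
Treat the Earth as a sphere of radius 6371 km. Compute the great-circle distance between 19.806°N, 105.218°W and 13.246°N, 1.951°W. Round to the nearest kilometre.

Δλ = -1.951 − -105.218 = 103.267°.
Δφ = 13.246 − 19.806 = -6.560°.
a = sin²(Δφ/2) + cos φ₁ · cos φ₂ · sin²(Δλ/2) = 0.566266.
c = 2·atan2(√a, √(1−a)) = 1.70372 rad → d = 6371·c ≈ 10854.39 km.

10854 km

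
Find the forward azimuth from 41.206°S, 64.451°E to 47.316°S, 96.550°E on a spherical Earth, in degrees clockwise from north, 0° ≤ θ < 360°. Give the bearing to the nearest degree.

116°

Δλ = 96.550 − 64.451 = 32.099°.
θ = atan2( sin Δλ · cos φ₂ , cos φ₁ · sin φ₂ − sin φ₁ · cos φ₂ · cos Δλ )
  = atan2(0.36025, -0.17471) = 115.872° → normalised to [0°, 360°): 115.872°.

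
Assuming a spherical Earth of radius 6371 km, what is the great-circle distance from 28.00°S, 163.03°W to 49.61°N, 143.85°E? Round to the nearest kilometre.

10098 km

Δλ = 143.85 − -163.03 = 306.88°; wrapped into (−180°, 180°]: -53.12°.
Δφ = 49.61 − -28.00 = 77.61°.
a = sin²(Δφ/2) + cos φ₁ · cos φ₂ · sin²(Δλ/2) = 0.507105.
c = 2·atan2(√a, √(1−a)) = 1.58501 rad → d = 6371·c ≈ 10098.08 km.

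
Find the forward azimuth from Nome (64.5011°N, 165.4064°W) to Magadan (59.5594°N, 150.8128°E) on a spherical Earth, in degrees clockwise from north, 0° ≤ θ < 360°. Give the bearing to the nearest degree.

Δλ = 150.8128 − -165.4064 = 316.2192°; wrapped into (−180°, 180°]: -43.7808°.
θ = atan2( sin Δλ · cos φ₂ , cos φ₁ · sin φ₂ − sin φ₁ · cos φ₂ · cos Δλ )
  = atan2(-0.35055, 0.04099) = -83.331° → normalised to [0°, 360°): 276.669°.

277°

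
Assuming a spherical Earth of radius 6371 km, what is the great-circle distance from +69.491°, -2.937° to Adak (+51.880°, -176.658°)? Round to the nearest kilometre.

Δλ = -176.658 − -2.937 = -173.721°.
Δφ = 51.880 − 69.491 = -17.611°.
a = sin²(Δφ/2) + cos φ₁ · cos φ₂ · sin²(Δλ/2) = 0.239063.
c = 2·atan2(√a, √(1−a)) = 1.02175 rad → d = 6371·c ≈ 6509.56 km.

6510 km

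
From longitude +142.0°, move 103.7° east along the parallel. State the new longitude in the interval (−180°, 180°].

-114.3°

Start at +142.0°; shift +103.7° → +245.7°.
+245.7° lies outside (−180°, 180°]; subtract 360° → -114.3°.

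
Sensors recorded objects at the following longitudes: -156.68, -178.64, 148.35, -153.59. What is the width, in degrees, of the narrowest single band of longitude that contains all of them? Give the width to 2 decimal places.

Sort the longitudes: -178.64°, -156.68°, -153.59°, +148.35°.
Eastward gaps between consecutive values (wrapping around): 21.96°, 3.09°, 301.94°, 33.01°.
Largest gap = 301.94° ⇒ minimal covering band is its complement: 360° − 301.94° = 58.06°.
Band runs from +148.35° eastward to -153.59°, crossing the antimeridian.

58.06°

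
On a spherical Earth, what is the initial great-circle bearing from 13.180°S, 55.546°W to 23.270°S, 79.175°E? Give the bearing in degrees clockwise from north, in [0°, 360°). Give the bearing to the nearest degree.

Δλ = 79.175 − -55.546 = 134.721°.
θ = atan2( sin Δλ · cos φ₂ , cos φ₁ · sin φ₂ − sin φ₁ · cos φ₂ · cos Δλ )
  = atan2(0.65274, -0.53205) = 129.183° → normalised to [0°, 360°): 129.183°.

129°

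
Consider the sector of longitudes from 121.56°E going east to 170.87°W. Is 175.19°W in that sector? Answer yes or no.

Yes

Band width going east from +121.56° to -170.87°: ((-170.87 − 121.56) mod 360) = 67.57°.
Offset of -175.19° east of the west edge: ((-175.19 − 121.56) mod 360) = 63.25°.
63.25° ≤ 67.57° ⇒ inside.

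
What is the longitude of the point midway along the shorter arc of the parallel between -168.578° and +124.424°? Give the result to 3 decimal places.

+157.923°

Signed shortest Δλ from -168.578° to +124.424° is -66.998°.
Midpoint longitude = -168.578° + (-66.998°)/2 = -168.578° − 33.499° = -202.077°.
Normalise into (−180°, 180°]: +157.923°.
(The naïve average (-168.578 + +124.424)/2 = -22.077° is on the wrong side of the globe.)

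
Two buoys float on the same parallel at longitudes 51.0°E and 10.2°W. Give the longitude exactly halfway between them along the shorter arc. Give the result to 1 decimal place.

Signed shortest Δλ from +51.0° to -10.2° is -61.2°.
Midpoint longitude = +51.0° + (-61.2°)/2 = +51.0° − 30.6° = +20.4°.

20.4°E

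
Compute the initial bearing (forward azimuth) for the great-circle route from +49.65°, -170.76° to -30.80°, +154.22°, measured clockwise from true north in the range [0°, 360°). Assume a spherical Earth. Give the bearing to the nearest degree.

Δλ = 154.22 − -170.76 = 324.98°; wrapped into (−180°, 180°]: -35.02°.
θ = atan2( sin Δλ · cos φ₂ , cos φ₁ · sin φ₂ − sin φ₁ · cos φ₂ · cos Δλ )
  = atan2(-0.49292, -0.86762) = -150.398° → normalised to [0°, 360°): 209.602°.

210°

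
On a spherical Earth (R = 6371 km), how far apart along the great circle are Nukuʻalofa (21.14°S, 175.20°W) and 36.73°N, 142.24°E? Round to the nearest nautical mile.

4229 nmi

Δλ = 142.24 − -175.20 = 317.44°; wrapped into (−180°, 180°]: -42.56°.
Δφ = 36.73 − -21.14 = 57.87°.
a = sin²(Δφ/2) + cos φ₁ · cos φ₂ · sin²(Δλ/2) = 0.332540.
c = 2·atan2(√a, √(1−a)) = 1.22928 rad → d = 6371·c ≈ 7831.71 km ≈ 4228.79 nmi.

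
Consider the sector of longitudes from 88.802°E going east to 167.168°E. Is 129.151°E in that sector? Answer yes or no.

Band width going east from +88.802° to +167.168°: ((167.168 − 88.802) mod 360) = 78.366°.
Offset of +129.151° east of the west edge: ((129.151 − 88.802) mod 360) = 40.349°.
40.349° ≤ 78.366° ⇒ inside.

Yes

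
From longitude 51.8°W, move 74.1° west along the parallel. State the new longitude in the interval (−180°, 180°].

Start at -51.8°; shift −74.1° → -125.9°.
-125.9° already lies in (−180°, 180°].

125.9°W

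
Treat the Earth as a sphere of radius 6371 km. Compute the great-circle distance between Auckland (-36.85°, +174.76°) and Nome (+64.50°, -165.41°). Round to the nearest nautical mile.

Δλ = -165.41 − 174.76 = -340.17°; wrapped into (−180°, 180°]: 19.83°.
Δφ = 64.50 − -36.85 = 101.35°.
a = sin²(Δφ/2) + cos φ₁ · cos φ₂ · sin²(Δλ/2) = 0.608615.
c = 2·atan2(√a, √(1−a)) = 1.78977 rad → d = 6371·c ≈ 11402.63 km ≈ 6156.93 nmi.

6157 nmi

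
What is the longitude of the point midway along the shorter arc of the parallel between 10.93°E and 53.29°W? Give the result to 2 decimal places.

Signed shortest Δλ from +10.93° to -53.29° is -64.22°.
Midpoint longitude = +10.93° + (-64.22°)/2 = +10.93° − 32.11° = -21.18°.

21.18°W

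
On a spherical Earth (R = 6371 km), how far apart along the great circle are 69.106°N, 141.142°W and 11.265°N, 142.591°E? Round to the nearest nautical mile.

Δλ = 142.591 − -141.142 = 283.733°; wrapped into (−180°, 180°]: -76.267°.
Δφ = 11.265 − 69.106 = -57.841°.
a = sin²(Δφ/2) + cos φ₁ · cos φ₂ · sin²(Δλ/2) = 0.367232.
c = 2·atan2(√a, √(1−a)) = 1.30204 rad → d = 6371·c ≈ 8295.28 km ≈ 4479.09 nmi.

4479 nmi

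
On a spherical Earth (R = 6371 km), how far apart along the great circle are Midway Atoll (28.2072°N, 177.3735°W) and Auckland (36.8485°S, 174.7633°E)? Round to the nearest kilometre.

7280 km

Δλ = 174.7633 − -177.3735 = 352.1368°; wrapped into (−180°, 180°]: -7.8632°.
Δφ = -36.8485 − 28.2072 = -65.0557°.
a = sin²(Δφ/2) + cos φ₁ · cos φ₂ · sin²(Δλ/2) = 0.292447.
c = 2·atan2(√a, √(1−a)) = 1.14274 rad → d = 6371·c ≈ 7280.37 km.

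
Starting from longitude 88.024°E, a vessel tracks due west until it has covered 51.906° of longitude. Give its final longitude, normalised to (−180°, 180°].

Start at +88.024°; shift −51.906° → +36.118°.
+36.118° already lies in (−180°, 180°].

36.118°E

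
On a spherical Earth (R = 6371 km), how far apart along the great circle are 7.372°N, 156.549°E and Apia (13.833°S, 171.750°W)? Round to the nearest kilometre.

4219 km

Δλ = -171.750 − 156.549 = -328.299°; wrapped into (−180°, 180°]: 31.701°.
Δφ = -13.833 − 7.372 = -21.205°.
a = sin²(Δφ/2) + cos φ₁ · cos φ₂ · sin²(Δλ/2) = 0.105691.
c = 2·atan2(√a, √(1−a)) = 0.66224 rad → d = 6371·c ≈ 4219.11 km.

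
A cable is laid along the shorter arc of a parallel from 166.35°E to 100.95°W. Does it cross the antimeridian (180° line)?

Naïve |-100.95 − 166.35| = 267.3° > 180°, so the shorter arc goes the other way round — across 180°.
Signed shortest Δλ = ((-100.95 − 166.35 + 180) mod 360) − 180 = 92.7°.
Going east by 92.7° from +166.35° passes through 180° before reaching -100.95°.

Yes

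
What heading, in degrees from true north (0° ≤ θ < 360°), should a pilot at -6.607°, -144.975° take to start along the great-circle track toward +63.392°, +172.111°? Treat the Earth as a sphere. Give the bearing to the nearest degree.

Δλ = 172.111 − -144.975 = 317.086°; wrapped into (−180°, 180°]: -42.914°.
θ = atan2( sin Δλ · cos φ₂ , cos φ₁ · sin φ₂ − sin φ₁ · cos φ₂ · cos Δλ )
  = atan2(-0.30496, 0.92590) = -18.230° → normalised to [0°, 360°): 341.770°.

342°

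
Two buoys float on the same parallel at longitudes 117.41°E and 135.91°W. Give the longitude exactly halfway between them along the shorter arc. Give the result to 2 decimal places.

Signed shortest Δλ from +117.41° to -135.91° is +106.68°.
Midpoint longitude = +117.41° + (+106.68°)/2 = +117.41° + 53.34° = +170.75°.
(The naïve average (+117.41 + -135.91)/2 = -9.25° is on the wrong side of the globe.)

170.75°E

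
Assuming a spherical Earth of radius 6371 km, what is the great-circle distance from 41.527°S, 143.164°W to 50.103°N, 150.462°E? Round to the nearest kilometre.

Δλ = 150.462 − -143.164 = 293.626°; wrapped into (−180°, 180°]: -66.374°.
Δφ = 50.103 − -41.527 = 91.630°.
a = sin²(Δφ/2) + cos φ₁ · cos φ₂ · sin²(Δλ/2) = 0.658095.
c = 2·atan2(√a, √(1−a)) = 1.89251 rad → d = 6371·c ≈ 12057.16 km.

12057 km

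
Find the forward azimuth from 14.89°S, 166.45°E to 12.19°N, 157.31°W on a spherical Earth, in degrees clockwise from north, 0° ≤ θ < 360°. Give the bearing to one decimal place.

54.9°

Δλ = -157.31 − 166.45 = -323.76°; wrapped into (−180°, 180°]: 36.24°.
θ = atan2( sin Δλ · cos φ₂ , cos φ₁ · sin φ₂ − sin φ₁ · cos φ₂ · cos Δλ )
  = atan2(0.57784, 0.40664) = 54.865° → normalised to [0°, 360°): 54.865°.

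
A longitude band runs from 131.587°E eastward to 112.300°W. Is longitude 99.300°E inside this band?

Band width going east from +131.587° to -112.300°: ((-112.300 − 131.587) mod 360) = 116.113°.
Offset of +99.300° east of the west edge: ((99.300 − 131.587) mod 360) = 327.713°.
327.713° > 116.113° ⇒ outside.

No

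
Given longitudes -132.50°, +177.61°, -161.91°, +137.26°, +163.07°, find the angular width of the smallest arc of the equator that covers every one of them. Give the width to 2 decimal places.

Sort the longitudes: -161.91°, -132.50°, +137.26°, +163.07°, +177.61°.
Eastward gaps between consecutive values (wrapping around): 29.41°, 269.76°, 25.81°, 14.54°, 20.48°.
Largest gap = 269.76° ⇒ minimal covering band is its complement: 360° − 269.76° = 90.24°.
Band runs from +137.26° eastward to -132.50°, crossing the antimeridian.

90.24°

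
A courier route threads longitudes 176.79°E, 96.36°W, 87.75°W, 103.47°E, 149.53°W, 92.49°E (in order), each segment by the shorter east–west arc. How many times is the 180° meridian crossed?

Leg 1: +176.79° → -96.36°, shortest Δλ = 86.85° (east) — crosses 180°.
Leg 2: -96.36° → -87.75°, shortest Δλ = 8.61° (east) — does not cross 180°.
Leg 3: -87.75° → +103.47°, shortest Δλ = -168.78° (west) — crosses 180°.
Leg 4: +103.47° → -149.53°, shortest Δλ = 107.0° (east) — crosses 180°.
Leg 5: -149.53° → +92.49°, shortest Δλ = -117.98° (west) — crosses 180°.
Total crossings: 4.

4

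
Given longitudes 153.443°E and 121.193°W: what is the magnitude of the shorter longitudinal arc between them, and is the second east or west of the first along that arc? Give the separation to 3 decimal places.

85.364° east

Raw difference: -121.193 − 153.443 = -274.636°.
Normalise into (−180°, 180°]: -274.636° + 360° = 85.364°.
Positive ⇒ the second point lies to the east; separation 85.364°.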